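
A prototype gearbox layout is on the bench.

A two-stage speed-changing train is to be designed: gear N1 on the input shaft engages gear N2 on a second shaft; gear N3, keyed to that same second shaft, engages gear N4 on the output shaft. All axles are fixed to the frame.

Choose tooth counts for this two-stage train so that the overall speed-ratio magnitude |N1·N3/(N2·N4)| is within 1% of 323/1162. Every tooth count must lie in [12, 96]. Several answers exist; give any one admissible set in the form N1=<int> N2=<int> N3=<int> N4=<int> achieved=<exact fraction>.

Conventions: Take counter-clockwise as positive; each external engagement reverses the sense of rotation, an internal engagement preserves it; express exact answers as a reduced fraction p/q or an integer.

2-stage fixed-axis compound train for ratio 323/1162
target = 323/1162 in lowest terms: an exact hit needs N1·N3 = k·323 and N2·N4 = k·1162 for one integer k, every count in [12, 96]; additionally prefer no 1:1 stage (N1 ≠ N2, N3 ≠ N4)
k = 1: N1·N3 = 323 = 17·19, N2·N4 = 1162 = 14·83
achieved = 17·19/(14·83) = 323/1162; |achieved − target| = 0 ≤ 323/116200 ✓

N1=17 N2=14 N3=19 N4=83 achieved=323/1162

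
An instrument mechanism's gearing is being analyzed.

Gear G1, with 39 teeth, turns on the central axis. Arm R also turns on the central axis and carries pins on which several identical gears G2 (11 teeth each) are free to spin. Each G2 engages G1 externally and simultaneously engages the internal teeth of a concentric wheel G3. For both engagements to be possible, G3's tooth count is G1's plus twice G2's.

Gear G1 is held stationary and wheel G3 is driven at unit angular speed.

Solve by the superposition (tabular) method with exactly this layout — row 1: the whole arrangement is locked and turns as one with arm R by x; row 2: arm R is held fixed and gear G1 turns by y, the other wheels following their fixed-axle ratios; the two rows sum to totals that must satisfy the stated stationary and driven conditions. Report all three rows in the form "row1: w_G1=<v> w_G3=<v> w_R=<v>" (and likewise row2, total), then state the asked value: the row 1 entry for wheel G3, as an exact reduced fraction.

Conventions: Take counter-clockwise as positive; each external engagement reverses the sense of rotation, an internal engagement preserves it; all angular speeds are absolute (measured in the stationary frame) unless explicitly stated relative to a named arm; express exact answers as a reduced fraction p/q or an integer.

row1: w_G1=61/100 w_G3=61/100 w_R=61/100
row2: w_G1=-61/100 w_G3=39/100 w_R=0
total: w_G1=0 w_G3=1 w_R=61/100
asked value: 61/100

recognized (axles ride arm R): planetary set, 39/11/61 teeth
row 1 (train locked, turned with arm): all members turn x
superposition row 2 [arm held]: sun y, ring −(39/61)·y, arm 0
boundary: total ω_sun = x + y = 0 and total ω_ring = x − (39/61)·y = 1  ⇒  y = -61/100, x = 61/100
row 2 ring = −(39/61)·(-61/100) = 39/100
totals (row 1 + row 2): sun 61/100 + (-61/100) = 0, ring 61/100 + 39/100 = 1, arm 61/100 + 0 = 61/100
asked cell (row1, ring) = 61/100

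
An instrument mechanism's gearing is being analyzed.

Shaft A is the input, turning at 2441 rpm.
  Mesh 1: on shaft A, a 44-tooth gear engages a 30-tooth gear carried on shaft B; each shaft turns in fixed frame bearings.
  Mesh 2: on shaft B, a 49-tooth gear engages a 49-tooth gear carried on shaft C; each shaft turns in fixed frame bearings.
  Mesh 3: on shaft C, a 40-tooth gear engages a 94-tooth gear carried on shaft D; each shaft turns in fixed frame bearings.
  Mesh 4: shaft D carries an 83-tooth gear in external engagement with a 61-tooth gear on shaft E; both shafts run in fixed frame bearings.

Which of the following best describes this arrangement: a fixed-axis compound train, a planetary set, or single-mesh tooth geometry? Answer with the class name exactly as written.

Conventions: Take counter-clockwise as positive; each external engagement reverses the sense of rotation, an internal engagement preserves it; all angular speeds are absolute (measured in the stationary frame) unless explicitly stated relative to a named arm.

fixed-axis compound train

recognized (5 fixed axles, 4 meshes): fixed-axis compound train
classification: fixed-axis compound train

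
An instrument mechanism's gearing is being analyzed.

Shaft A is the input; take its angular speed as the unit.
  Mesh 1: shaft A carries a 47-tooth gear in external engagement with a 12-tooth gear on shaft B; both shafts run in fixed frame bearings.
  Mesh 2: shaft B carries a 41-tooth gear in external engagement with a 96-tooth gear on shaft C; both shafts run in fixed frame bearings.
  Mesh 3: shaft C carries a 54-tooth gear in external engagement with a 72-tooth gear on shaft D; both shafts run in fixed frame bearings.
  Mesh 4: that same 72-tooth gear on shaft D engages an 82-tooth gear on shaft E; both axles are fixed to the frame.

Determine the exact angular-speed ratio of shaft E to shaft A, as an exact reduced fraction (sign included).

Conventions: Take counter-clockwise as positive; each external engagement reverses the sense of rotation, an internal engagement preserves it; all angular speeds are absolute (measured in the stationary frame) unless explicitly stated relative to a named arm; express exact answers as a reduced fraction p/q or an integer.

class = fixed-axis compound train [4 meshes; 4 ratios multiply, 4 sense flips]
mesh 1 [47T→12T]: running ratio 47/12, sense −
mesh 2 [41T→96T]: running ratio 1927/1152, sense +
mesh 3 [54T→72T]: running ratio 1927/1536, sense −
mesh 4 [72T→82T]: running ratio 141/128, sense +
ω_out/ω_in = 141/128

141/128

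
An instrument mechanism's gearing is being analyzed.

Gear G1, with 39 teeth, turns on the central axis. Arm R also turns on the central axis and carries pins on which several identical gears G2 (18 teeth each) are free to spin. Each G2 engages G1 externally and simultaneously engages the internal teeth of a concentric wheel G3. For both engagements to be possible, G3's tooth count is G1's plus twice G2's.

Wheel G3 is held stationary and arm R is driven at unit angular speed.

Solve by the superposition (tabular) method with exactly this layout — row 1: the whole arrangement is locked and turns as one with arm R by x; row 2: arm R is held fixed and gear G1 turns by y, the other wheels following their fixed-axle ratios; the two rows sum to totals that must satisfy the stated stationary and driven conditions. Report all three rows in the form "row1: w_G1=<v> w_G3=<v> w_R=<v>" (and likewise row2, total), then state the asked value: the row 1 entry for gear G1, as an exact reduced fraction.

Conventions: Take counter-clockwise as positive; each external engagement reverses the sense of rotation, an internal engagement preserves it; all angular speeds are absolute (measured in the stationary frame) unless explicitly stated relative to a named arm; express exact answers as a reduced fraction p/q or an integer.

topology: planetary set — G1 39T / G2 18T / G3 75T, arm = carrier (Willis)
row 1 — lock + rotate with arm: ω_sun = ω_ring = ω_arm = x
superposition row 2 [arm held]: sun y, ring −(39/75)·y, arm 0
boundary: total ω_ring = x − (39/75)·y = 0 and total ω_arm = x = 1  ⇒  y = 25/13, x = 1
row 2 ring = −(39/75)·25/13 = -1
totals (row 1 + row 2): sun 1 + 25/13 = 38/13, ring 1 + (-1) = 0, arm 1 + 0 = 1
asked cell (row1, sun) = 1

row1: w_G1=1 w_G3=1 w_R=1
row2: w_G1=25/13 w_G3=-1 w_R=0
total: w_G1=38/13 w_G3=0 w_R=1
asked value: 1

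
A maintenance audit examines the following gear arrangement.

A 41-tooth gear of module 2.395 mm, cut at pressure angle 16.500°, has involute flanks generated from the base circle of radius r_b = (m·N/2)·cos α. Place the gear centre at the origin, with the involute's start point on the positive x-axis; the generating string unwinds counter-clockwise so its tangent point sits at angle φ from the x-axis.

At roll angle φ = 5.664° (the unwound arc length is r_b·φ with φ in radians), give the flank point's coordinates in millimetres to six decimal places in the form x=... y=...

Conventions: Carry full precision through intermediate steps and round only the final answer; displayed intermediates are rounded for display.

class = single-mesh tooth geometry [base-circle involute, m = 2.395, 41T]
pitch radius r_p = m·N/2 = 2.395·41/2 = 49.097500
base radius r_b = r_p·cos α = 49.097500·cos 16.500° = 47.075652
roll angle φ = 5.664° = 0.09885545 rad
x = r_b·(cos φ + φ·sin φ) = 47.305111
y = r_b·(sin φ − φ·cos φ) = 0.015144

x=47.305111 y=0.015144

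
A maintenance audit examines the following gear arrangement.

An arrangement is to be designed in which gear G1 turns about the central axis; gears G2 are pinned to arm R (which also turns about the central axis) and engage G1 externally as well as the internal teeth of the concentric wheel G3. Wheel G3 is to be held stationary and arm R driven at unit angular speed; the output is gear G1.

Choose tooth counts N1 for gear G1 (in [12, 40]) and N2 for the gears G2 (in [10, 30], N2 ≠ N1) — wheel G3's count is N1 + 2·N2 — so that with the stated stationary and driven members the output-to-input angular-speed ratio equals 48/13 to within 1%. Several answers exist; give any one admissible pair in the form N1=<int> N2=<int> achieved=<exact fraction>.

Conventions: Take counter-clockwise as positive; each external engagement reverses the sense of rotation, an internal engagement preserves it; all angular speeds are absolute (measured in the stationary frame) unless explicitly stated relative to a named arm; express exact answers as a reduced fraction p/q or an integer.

N1=13 N2=11 achieved=48/13

planetary set to be sized for 48/13 (Willis relation)
Willis with ω_ring = 0: ω_sun/ω_arm = (N1+N3)/N1; set equal to 48/13  ⇒  N3/N1 = 48/13 − 1 = 35/13
N3 = N1 + 2·N2  ⇒  N2/N1 = (N3/N1 − 1)/2 = (35/13 − 1)/2 = 11/13
smallest multiple with N1 ≥ 12 and N2 ≥ 10: k = 1  ⇒  N1 = 1·13 = 13, N2 = 1·11 = 11 (N1 ≤ 40, N2 ≤ 30, N2 ≠ N1 ✓), N3 = 13 + 2·11 = 35
check: (N1+N3)/N1 with N1 = 13, N3 = 35 gives 48/13; |achieved − target| = 0 ≤ 12/325 ✓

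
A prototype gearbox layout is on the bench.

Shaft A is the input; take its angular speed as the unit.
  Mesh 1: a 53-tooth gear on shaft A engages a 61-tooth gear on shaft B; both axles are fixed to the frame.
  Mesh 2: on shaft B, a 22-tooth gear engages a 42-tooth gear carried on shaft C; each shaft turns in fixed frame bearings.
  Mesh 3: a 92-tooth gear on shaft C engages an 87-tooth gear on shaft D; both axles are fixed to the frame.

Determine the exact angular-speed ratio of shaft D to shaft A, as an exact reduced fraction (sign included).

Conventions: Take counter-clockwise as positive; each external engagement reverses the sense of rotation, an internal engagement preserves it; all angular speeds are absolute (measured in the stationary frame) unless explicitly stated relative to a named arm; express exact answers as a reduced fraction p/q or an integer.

class = fixed-axis compound train [3 meshes; 3 ratios multiply, 3 sense flips]
mesh 1 [53T→61T]: running ratio 53/61, sense −
mesh 2 [22T→42T]: running ratio 583/1281, sense +
mesh 3 [92T→87T]: running ratio 53636/111447, sense −
ω_out/ω_in = -53636/111447

-53636/111447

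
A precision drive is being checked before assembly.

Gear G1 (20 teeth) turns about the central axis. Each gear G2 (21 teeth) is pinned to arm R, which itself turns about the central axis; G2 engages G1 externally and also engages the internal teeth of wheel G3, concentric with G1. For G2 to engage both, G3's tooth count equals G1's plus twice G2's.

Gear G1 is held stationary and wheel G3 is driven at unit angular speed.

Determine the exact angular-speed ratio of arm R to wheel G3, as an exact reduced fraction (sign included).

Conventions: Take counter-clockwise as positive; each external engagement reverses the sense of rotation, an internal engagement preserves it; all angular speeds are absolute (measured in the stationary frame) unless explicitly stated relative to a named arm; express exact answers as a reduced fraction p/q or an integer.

31/41

topology: planetary set — G1 20T / G2 21T / G3 62T, arm = carrier (Willis)
ring teeth: 20 + 2·21 = 62
20(ω_sun−ω_arm) = −62(ω_ring−ω_arm),  ω_sun = 0, ω_ring = 1
20(0−ω_arm) = −62(1−ω_arm)  ⇒  82·ω_arm = 62  ⇒  ω_arm = 31/41
ω_out/ω_in = 31/41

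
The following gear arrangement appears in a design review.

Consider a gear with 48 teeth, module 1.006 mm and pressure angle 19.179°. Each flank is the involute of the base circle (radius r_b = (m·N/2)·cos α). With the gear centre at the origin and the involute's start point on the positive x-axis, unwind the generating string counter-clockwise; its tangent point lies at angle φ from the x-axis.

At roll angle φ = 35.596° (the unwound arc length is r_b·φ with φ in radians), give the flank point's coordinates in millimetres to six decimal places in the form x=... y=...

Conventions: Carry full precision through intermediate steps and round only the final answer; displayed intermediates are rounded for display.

x=26.789150 y=1.753348

recognized (one wheel, involute flank): single-mesh tooth geometry, m = 1.006, N = 48
pitch radius r_p = m·N/2 = 1.006·48/2 = 24.144000
base radius r_b = r_p·cos α = 24.144000·cos 19.179° = 22.803932
roll angle φ = 35.596° = 0.62126740 rad
x = r_b·(cos φ + φ·sin φ) = 26.789150
y = r_b·(sin φ − φ·cos φ) = 1.753348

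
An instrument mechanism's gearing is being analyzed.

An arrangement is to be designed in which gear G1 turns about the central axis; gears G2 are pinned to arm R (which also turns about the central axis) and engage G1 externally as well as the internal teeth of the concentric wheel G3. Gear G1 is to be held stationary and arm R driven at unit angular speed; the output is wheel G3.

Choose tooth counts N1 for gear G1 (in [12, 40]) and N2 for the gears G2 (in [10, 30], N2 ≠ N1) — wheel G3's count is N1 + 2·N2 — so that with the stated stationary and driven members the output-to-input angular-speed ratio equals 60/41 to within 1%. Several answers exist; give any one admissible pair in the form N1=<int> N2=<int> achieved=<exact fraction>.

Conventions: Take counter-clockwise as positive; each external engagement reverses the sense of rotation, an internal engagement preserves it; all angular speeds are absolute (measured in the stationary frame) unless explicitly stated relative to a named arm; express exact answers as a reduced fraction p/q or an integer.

class = planetary set [ratio 60/41 wanted; Willis about the carrier]
Willis with ω_sun = 0: ω_ring/ω_arm = (N1+N3)/N3; set equal to 60/41  ⇒  N3/N1 = 1/(60/41 − 1) = 41/19
N3 = N1 + 2·N2  ⇒  N2/N1 = (N3/N1 − 1)/2 = (41/19 − 1)/2 = 11/19
smallest multiple with N1 ≥ 12 and N2 ≥ 10: k = 1  ⇒  N1 = 1·19 = 19, N2 = 1·11 = 11 (N1 ≤ 40, N2 ≤ 30, N2 ≠ N1 ✓), N3 = 19 + 2·11 = 41
check: (N1+N3)/N3 with N1 = 19, N3 = 41 gives 60/41; |achieved − target| = 0 ≤ 3/205 ✓

N1=19 N2=11 achieved=60/41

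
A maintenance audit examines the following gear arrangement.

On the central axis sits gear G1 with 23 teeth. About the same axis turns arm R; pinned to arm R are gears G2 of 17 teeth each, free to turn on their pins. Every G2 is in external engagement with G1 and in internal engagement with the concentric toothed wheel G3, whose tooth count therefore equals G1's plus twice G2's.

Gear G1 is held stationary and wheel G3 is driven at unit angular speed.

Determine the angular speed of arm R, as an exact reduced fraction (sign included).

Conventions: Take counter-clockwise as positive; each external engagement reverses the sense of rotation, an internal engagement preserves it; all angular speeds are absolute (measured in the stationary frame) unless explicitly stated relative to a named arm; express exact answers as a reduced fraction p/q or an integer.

topology: planetary set — G1 23T / G2 17T / G3 57T, arm = carrier (Willis)
ring teeth: 23 + 2·17 = 57
23(ω_sun−ω_arm) = −57(ω_ring−ω_arm),  ω_sun = 0, ω_ring = 1
23(0−ω_arm) = −57(1−ω_arm)  ⇒  80·ω_arm = 57  ⇒  ω_arm = 57/80
exact speed ratio = 57/80

57/80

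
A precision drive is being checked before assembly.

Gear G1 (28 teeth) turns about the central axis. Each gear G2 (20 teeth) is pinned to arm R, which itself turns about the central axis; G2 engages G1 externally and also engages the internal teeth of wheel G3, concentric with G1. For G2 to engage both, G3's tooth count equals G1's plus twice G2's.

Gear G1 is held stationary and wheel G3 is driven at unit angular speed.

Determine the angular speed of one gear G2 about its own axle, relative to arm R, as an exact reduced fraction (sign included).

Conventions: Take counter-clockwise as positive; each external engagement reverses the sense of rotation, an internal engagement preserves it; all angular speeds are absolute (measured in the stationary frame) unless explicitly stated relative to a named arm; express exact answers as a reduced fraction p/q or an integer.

119/120

topology: planetary set — G1 28T / G2 20T / G3 68T, arm = carrier (Willis)
ring teeth: 28 + 2·20 = 68
28(ω_sun−ω_arm) = −68(ω_ring−ω_arm),  ω_sun = 0, ω_ring = 1
28(0−ω_arm) = −68(1−ω_arm)  ⇒  96·ω_arm = 68  ⇒  ω_arm = 17/24
sun–planet mesh: 28·(0−17/24) = −20·(ω_p−ω_arm)  ⇒  ω_p−ω_arm = 119/120
exact speed ratio = 119/120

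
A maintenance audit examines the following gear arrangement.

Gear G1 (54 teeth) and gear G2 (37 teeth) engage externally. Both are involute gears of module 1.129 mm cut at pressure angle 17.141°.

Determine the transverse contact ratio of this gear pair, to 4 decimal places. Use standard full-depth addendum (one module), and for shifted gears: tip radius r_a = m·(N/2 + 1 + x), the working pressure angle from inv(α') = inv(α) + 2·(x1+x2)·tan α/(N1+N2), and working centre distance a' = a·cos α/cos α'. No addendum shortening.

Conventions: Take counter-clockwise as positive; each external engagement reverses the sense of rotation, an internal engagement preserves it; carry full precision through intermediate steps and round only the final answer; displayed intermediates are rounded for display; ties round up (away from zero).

1.8978

recognized (one external pair, fixed centres): single-mesh tooth geometry, m = 1.129, N1 = 54, N2 = 37
base radii: r_b1 = 29.129017, r_b2 = 19.958771
tip radii: r_a1 = 31.612000, r_a2 = 22.015500
no profile shift: α' = α, a' = a
action lengths: √(r_a1²−r_b1²) = 12.280835, √(r_a2²−r_b2²) = 9.291378
base pitch p_b = π·m·cos α = 3.389315
CR = (12.280835 + 9.291378 − 51.369500·sin 17.14100°)/3.389315 = 1.897840
contact ratio ≈ 1.8978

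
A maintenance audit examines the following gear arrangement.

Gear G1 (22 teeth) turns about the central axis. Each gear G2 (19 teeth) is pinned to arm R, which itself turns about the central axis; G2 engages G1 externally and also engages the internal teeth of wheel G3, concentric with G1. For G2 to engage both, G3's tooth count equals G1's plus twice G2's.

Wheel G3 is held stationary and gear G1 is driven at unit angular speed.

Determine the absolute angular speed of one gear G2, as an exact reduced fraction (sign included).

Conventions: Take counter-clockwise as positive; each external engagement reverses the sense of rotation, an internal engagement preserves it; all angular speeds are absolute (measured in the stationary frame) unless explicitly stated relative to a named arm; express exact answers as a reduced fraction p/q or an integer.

topology: planetary set — G1 22T / G2 19T / G3 60T, arm = carrier (Willis)
ring teeth: 22 + 2·19 = 60
22(ω_sun−ω_arm) = −60(ω_ring−ω_arm),  ω_ring = 0, ω_sun = 1
22(1−ω_arm) = −60(0−ω_arm)  ⇒  82·ω_arm = 22  ⇒  ω_arm = 11/41
sun–planet mesh: 22·(1−11/41) = −19·(ω_p−ω_arm)  ⇒  ω_p−ω_arm = -660/779
ω_p = 11/41 − 660/779 = -11/19
exact speed ratio = -11/19

-11/19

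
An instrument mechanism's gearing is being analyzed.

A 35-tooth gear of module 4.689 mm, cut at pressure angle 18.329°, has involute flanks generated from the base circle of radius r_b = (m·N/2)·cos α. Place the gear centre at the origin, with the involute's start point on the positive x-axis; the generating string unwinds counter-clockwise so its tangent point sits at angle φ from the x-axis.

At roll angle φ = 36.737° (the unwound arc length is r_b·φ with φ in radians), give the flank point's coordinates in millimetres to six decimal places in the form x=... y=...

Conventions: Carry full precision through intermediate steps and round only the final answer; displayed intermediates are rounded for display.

topology: single-mesh involute geometry — m = 4.689, N = 35
pitch radius r_p = m·N/2 = 4.689·35/2 = 82.057500
base radius r_b = r_p·cos α = 82.057500·cos 18.329° = 77.894430
roll angle φ = 36.737° = 0.64118161 rad
x = r_b·(cos φ + φ·sin φ) = 92.297710
y = r_b·(sin φ − φ·cos φ) = 6.567011

x=92.297710 y=6.567011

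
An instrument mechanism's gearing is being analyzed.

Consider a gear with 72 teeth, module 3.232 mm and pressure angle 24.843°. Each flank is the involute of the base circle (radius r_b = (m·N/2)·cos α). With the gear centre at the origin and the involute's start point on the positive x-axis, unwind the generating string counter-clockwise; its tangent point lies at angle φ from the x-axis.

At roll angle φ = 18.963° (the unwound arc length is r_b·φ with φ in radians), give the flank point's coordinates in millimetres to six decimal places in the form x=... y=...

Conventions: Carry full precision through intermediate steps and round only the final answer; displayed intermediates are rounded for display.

recognized (one wheel, involute flank): single-mesh tooth geometry, m = 3.232, N = 72
pitch radius r_p = m·N/2 = 3.232·72/2 = 116.352000
base radius r_b = r_p·cos α = 116.352000·cos 24.843° = 105.585068
roll angle φ = 18.963° = 0.33096679 rad
x = r_b·(cos φ + φ·sin φ) = 111.210510
y = r_b·(sin φ − φ·cos φ) = 1.262030

x=111.210510 y=1.262030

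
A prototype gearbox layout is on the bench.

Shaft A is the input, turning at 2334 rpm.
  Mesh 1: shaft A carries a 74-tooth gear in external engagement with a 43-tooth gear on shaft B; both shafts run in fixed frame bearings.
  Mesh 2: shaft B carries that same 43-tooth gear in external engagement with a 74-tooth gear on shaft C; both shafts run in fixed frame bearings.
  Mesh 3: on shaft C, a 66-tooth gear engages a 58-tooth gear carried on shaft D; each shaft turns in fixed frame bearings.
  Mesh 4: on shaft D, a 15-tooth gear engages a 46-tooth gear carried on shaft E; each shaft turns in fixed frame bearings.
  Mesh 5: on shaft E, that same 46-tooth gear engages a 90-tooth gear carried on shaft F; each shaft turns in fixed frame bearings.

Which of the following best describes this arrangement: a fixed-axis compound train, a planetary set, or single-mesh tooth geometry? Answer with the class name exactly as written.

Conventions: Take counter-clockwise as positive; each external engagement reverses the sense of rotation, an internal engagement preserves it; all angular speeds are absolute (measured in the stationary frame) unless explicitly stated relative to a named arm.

recognized (6 fixed axles, 5 meshes): fixed-axis compound train
classification: fixed-axis compound train

fixed-axis compound train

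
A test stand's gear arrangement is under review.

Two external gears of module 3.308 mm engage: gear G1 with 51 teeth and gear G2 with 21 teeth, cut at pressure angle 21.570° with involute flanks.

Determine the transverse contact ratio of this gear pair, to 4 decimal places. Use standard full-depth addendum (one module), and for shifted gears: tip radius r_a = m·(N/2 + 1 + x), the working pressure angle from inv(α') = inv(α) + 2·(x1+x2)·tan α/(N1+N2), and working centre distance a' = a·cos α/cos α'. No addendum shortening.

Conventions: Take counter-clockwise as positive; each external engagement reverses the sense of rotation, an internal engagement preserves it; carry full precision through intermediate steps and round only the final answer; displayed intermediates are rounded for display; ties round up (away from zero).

1.5974

recognized (one external pair, fixed centres): single-mesh tooth geometry, m = 3.308, N1 = 51, N2 = 21
base radii: r_b1 = 78.446614, r_b2 = 32.301547
tip radii: r_a1 = 87.662000, r_a2 = 38.042000
no profile shift: α' = α, a' = a
action lengths: √(r_a1²−r_b1²) = 39.124864, √(r_a2²−r_b2²) = 20.094871
base pitch p_b = π·m·cos α = 9.664600
CR = (39.124864 + 20.094871 − 119.088000·sin 21.57000°)/9.664600 = 1.597428
contact ratio ≈ 1.5974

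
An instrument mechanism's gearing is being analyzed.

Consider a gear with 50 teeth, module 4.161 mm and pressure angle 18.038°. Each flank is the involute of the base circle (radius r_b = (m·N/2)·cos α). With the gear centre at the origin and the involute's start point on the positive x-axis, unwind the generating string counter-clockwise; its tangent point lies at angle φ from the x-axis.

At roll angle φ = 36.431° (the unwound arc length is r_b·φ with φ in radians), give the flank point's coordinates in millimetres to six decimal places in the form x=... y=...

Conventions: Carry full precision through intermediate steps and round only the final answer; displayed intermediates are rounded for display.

topology: single-mesh involute geometry — m = 4.161, N = 50
pitch radius r_p = m·N/2 = 4.161·50/2 = 104.025000
base radius r_b = r_p·cos α = 104.025000·cos 18.038° = 98.912313
roll angle φ = 36.431° = 0.63584090 rad
x = r_b·(cos φ + φ·sin φ) = 116.931115
y = r_b·(sin φ − φ·cos φ) = 8.137923

x=116.931115 y=8.137923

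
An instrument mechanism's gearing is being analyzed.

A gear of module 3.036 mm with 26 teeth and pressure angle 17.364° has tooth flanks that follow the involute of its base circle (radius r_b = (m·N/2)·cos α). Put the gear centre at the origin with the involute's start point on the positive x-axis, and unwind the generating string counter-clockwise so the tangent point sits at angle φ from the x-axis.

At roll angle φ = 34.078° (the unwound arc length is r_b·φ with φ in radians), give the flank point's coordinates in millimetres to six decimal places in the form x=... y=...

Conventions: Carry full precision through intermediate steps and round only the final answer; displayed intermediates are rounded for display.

x=43.754457 y=2.549644

single-mesh involute tooth geometry (26T wheel at module 3.036)
pitch radius r_p = m·N/2 = 3.036·26/2 = 39.468000
base radius r_b = r_p·cos α = 39.468000·cos 17.364° = 37.669366
roll angle φ = 34.078° = 0.59477330 rad
x = r_b·(cos φ + φ·sin φ) = 43.754457
y = r_b·(sin φ − φ·cos φ) = 2.549644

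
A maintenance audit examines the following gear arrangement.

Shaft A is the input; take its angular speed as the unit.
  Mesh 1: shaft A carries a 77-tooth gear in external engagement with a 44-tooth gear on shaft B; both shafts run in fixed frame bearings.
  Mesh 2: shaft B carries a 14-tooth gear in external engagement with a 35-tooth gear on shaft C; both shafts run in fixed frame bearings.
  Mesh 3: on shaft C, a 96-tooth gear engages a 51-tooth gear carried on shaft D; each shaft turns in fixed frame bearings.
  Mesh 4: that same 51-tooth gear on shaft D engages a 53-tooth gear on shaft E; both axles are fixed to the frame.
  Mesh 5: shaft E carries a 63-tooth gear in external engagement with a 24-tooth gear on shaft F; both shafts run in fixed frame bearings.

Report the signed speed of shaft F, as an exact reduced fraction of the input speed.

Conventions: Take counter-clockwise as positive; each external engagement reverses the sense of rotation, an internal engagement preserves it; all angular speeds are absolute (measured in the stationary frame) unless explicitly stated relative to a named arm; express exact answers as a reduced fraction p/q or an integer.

5-mesh fixed-axis compound train (all bearings frame-fixed)
mesh 1 [77T→44T]: |ω|/ω_in = 1×77/44 = 7/4, sense flips to −
mesh 2 [14T→35T]: |ω|/ω_in = (7/4)×14/35 = 7/10, sense flips to +
mesh 3 [96T→51T]: |ω|/ω_in = (7/10)×96/51 = 112/85, sense flips to −
mesh 4 [51T→53T]: |ω|/ω_in = (112/85)×51/53 = 336/265, sense flips to +
mesh 5 [63T→24T]: |ω|/ω_in = (336/265)×63/24 = 882/265, sense flips to −
signed output speed (× input speed) = -882/265

-882/265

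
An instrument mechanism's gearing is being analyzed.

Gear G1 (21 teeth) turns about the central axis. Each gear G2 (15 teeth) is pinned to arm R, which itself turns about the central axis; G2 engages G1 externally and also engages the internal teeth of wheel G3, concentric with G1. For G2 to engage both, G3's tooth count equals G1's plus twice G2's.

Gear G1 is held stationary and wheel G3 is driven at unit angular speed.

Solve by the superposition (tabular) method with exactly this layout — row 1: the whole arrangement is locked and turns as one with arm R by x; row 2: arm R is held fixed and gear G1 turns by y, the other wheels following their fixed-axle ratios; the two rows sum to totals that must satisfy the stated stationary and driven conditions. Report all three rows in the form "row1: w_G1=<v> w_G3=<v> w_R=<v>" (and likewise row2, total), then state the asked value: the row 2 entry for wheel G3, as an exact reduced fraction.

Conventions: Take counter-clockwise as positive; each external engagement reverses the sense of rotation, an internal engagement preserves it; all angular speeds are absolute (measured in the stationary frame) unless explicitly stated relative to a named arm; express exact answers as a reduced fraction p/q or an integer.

planetary set (21T centre, 15T on arm, 51T internal) — Willis relation
superposition row 1 [locked train]: every member turns x
superposition row 2 [arm held]: sun y, ring −(21/51)·y, arm 0
boundary: total ω_sun = x + y = 0 and total ω_ring = x − (21/51)·y = 1  ⇒  y = -17/24, x = 17/24
row 2 ring = −(21/51)·(-17/24) = 7/24
totals (row 1 + row 2): sun 17/24 + (-17/24) = 0, ring 17/24 + 7/24 = 1, arm 17/24 + 0 = 17/24
asked cell (row2, ring) = 7/24

row1: w_G1=17/24 w_G3=17/24 w_R=17/24
row2: w_G1=-17/24 w_G3=7/24 w_R=0
total: w_G1=0 w_G3=1 w_R=17/24
asked value: 7/24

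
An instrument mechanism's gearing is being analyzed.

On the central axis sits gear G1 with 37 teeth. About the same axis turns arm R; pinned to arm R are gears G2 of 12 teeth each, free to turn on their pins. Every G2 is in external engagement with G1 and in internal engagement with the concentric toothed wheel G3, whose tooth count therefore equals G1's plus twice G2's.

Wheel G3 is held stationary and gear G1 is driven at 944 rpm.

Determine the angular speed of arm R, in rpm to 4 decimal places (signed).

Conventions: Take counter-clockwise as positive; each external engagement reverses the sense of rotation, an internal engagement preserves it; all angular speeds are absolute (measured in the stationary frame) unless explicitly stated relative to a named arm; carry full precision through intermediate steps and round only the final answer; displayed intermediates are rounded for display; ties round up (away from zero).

topology: planetary set — G1 37T / G2 12T / G3 61T, arm = carrier (Willis)
normalise by the input: solve with ω_sun = 1, then scale by 944 rpm
ring teeth: 37 + 2·12 = 61
37(ω_sun−ω_arm) = −61(ω_ring−ω_arm),  ω_ring = 0, ω_sun = 1
37(1−ω_arm) = −61(0−ω_arm)  ⇒  98·ω_arm = 37  ⇒  ω_arm = 37/98
scale: ω_arm = 37/98 × 944 rpm = +356.4082 rpm

+356.4082 rpm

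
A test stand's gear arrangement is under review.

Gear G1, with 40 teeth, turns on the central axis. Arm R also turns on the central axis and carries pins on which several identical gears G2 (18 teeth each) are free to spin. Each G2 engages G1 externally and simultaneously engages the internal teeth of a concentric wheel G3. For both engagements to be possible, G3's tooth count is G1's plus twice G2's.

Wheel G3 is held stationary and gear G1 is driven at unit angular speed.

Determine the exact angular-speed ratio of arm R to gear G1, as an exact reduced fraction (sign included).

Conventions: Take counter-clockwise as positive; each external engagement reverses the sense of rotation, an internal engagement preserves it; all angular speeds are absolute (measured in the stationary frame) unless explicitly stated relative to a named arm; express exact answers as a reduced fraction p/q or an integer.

10/29

planetary set (40T centre, 18T on arm, 76T internal) — Willis relation
ring teeth: 40 + 2·18 = 76
40(ω_sun−ω_arm) = −76(ω_ring−ω_arm),  ω_ring = 0, ω_sun = 1
40(1−ω_arm) = −76(0−ω_arm)  ⇒  116·ω_arm = 40  ⇒  ω_arm = 10/29
ω_out/ω_in = 10/29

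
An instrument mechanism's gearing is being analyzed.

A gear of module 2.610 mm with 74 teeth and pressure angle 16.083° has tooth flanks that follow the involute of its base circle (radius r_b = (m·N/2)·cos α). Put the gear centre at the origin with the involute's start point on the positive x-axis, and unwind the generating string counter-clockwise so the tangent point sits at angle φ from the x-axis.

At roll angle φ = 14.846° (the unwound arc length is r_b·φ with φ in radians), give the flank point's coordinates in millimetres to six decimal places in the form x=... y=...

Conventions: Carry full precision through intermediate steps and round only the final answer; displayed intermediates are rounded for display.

x=95.853214 y=0.534470

class = single-mesh tooth geometry [base-circle involute, m = 2.610, 74T]
pitch radius r_p = m·N/2 = 2.610·74/2 = 96.570000
base radius r_b = r_p·cos α = 96.570000·cos 16.083° = 92.790385
roll angle φ = 14.846° = 0.25911158 rad
x = r_b·(cos φ + φ·sin φ) = 95.853214
y = r_b·(sin φ − φ·cos φ) = 0.534470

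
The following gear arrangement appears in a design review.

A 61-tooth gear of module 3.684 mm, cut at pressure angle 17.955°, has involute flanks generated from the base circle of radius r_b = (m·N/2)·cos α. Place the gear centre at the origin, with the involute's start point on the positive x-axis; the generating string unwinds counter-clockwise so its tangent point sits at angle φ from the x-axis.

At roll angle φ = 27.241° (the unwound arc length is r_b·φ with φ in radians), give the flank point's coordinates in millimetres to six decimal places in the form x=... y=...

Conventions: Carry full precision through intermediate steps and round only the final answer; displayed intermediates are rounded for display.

x=118.296769 y=3.743410

single-mesh involute tooth geometry (61T wheel at module 3.684)
pitch radius r_p = m·N/2 = 3.684·61/2 = 112.362000
base radius r_b = r_p·cos α = 112.362000·cos 17.955° = 106.889850
roll angle φ = 27.241° = 0.47544514 rad
x = r_b·(cos φ + φ·sin φ) = 118.296769
y = r_b·(sin φ − φ·cos φ) = 3.743410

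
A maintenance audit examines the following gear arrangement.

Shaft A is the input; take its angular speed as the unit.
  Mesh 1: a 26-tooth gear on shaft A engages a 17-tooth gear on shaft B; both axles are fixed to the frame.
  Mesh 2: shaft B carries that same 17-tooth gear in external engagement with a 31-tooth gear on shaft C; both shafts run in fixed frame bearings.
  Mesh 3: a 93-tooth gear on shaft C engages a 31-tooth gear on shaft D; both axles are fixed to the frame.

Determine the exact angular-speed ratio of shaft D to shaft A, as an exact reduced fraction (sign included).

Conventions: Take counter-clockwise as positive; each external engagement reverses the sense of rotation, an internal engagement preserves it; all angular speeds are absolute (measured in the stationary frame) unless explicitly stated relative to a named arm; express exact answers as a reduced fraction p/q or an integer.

class = fixed-axis compound train [3 meshes; 3 ratios multiply, 3 sense flips]
mesh 1 [26T→17T]: running ratio 26/17, sense −
mesh 2 [17T→31T]: running ratio 26/31, sense +
mesh 3 [93T→31T]: running ratio 78/31, sense −
ω_out/ω_in = -78/31

-78/31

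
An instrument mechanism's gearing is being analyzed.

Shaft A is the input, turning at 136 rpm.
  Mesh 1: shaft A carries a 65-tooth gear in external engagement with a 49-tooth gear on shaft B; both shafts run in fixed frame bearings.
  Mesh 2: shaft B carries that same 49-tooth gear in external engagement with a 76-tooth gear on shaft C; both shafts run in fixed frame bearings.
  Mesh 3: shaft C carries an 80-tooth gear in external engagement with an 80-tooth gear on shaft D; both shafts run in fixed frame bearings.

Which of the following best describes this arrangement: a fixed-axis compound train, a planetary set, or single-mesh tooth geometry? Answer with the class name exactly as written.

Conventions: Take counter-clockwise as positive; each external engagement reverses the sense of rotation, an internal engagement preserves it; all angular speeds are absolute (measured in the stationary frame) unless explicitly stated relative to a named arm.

recognized (4 fixed axles, 3 meshes): fixed-axis compound train
classification: fixed-axis compound train

fixed-axis compound train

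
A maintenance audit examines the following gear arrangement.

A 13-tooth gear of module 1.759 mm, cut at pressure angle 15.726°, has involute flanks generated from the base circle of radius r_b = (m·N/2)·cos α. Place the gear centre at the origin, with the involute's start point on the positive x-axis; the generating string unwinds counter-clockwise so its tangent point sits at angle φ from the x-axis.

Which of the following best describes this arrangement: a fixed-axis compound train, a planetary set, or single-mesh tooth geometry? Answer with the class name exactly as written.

single-mesh tooth geometry

topology: single-mesh involute geometry — m = 1.759, N = 13
classification: single-mesh tooth geometry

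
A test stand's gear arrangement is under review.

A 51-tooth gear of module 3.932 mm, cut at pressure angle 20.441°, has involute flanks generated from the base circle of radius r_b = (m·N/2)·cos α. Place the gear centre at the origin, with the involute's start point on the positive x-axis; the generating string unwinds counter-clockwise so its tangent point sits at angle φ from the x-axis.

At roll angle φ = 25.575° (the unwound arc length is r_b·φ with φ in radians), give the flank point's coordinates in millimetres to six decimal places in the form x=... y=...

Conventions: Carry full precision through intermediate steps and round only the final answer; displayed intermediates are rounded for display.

x=102.851149 y=2.730161

topology: single-mesh involute geometry — m = 3.932, N = 51
pitch radius r_p = m·N/2 = 3.932·51/2 = 100.266000
base radius r_b = r_p·cos α = 100.266000·cos 20.441° = 93.952482
roll angle φ = 25.575° = 0.44636796 rad
x = r_b·(cos φ + φ·sin φ) = 102.851149
y = r_b·(sin φ − φ·cos φ) = 2.730161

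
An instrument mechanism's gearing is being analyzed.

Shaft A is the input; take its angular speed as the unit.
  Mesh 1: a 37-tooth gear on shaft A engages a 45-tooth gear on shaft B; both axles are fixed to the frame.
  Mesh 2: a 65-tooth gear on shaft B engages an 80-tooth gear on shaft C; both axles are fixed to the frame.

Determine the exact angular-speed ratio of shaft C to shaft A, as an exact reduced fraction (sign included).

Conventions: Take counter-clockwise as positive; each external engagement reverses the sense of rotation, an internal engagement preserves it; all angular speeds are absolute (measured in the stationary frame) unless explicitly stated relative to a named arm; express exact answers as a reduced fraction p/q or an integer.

class = fixed-axis compound train [2 meshes; 2 ratios multiply, 2 sense flips]
mesh 1 [37T→45T]: running ratio 37/45, sense −
mesh 2 [65T→80T]: running ratio 481/720, sense +
ω_out/ω_in = 481/720

481/720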